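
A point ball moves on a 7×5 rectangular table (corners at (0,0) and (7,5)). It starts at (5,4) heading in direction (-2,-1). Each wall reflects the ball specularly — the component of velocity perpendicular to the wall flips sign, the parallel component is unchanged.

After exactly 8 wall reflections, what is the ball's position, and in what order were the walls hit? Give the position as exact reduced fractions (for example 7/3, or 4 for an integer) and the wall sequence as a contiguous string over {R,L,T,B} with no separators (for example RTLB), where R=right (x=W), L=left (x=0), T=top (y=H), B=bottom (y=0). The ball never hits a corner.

1. t=5/2 → L at (0,3/2); v=(2,-1)
2. t=3/2 → B at (3,0); v=(2,1)
3. t=2 → R at (7,2); v=(-2,1)
4. t=3 → T at (1,5); v=(-2,-1)
5. t=1/2 → L at (0,9/2); v=(2,-1)
6. t=7/2 → R at (7,1); v=(-2,-1)
7. t=1 → B at (5,0); v=(-2,1)
8. t=5/2 → L at (0,5/2); v=(2,1)

Final position: (0,5/2)
Wall sequence: LBRTLRBL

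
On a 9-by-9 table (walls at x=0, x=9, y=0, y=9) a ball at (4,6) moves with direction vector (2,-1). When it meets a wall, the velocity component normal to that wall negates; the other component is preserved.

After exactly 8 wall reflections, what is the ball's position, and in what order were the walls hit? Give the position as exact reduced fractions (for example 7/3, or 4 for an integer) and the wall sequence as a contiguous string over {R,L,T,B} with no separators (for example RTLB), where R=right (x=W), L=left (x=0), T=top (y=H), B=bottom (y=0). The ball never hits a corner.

1. t=5/2 → R at (9,7/2); v=(-2,-1)
2. t=7/2 → B at (2,0); v=(-2,1)
3. t=1 → L at (0,1); v=(2,1)
4. t=9/2 → R at (9,11/2); v=(-2,1)
5. t=7/2 → T at (2,9); v=(-2,-1)
6. t=1 → L at (0,8); v=(2,-1)
7. t=9/2 → R at (9,7/2); v=(-2,-1)
8. t=7/2 → B at (2,0); v=(-2,1)

Final position: (2,0)
Wall sequence: RBLRTLRB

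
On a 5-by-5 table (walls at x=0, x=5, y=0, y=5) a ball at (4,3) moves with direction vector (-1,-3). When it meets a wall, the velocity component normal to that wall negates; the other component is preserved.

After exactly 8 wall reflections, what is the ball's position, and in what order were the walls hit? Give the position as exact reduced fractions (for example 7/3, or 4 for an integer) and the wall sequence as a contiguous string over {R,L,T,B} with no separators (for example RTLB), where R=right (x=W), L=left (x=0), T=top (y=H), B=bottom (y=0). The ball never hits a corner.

1. t=1 → B at (3,0); v=(-1,3)
2. t=5/3 → T at (4/3,5); v=(-1,-3)
3. t=4/3 → L at (0,1); v=(1,-3)
4. t=1/3 → B at (1/3,0); v=(1,3)
5. t=5/3 → T at (2,5); v=(1,-3)
6. t=5/3 → B at (11/3,0); v=(1,3)
7. t=4/3 → R at (5,4); v=(-1,3)
8. t=1/3 → T at (14/3,5); v=(-1,-3)

Final position: (14/3,5)
Wall sequence: BTLBTBRT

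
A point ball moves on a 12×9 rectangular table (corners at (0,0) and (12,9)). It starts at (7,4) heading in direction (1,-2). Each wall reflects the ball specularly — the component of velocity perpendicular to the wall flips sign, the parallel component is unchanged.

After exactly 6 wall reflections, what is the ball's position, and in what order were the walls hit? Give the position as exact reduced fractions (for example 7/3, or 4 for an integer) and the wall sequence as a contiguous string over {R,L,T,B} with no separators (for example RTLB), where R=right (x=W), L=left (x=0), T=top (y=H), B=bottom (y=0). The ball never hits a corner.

Final position: (0,6)
Wall sequence: BRTBTL

1. t=2 → B at (9,0); v=(1,2)
2. t=3 → R at (12,6); v=(-1,2)
3. t=3/2 → T at (21/2,9); v=(-1,-2)
4. t=9/2 → B at (6,0); v=(-1,2)
5. t=9/2 → T at (3/2,9); v=(-1,-2)
6. t=3/2 → L at (0,6); v=(1,-2)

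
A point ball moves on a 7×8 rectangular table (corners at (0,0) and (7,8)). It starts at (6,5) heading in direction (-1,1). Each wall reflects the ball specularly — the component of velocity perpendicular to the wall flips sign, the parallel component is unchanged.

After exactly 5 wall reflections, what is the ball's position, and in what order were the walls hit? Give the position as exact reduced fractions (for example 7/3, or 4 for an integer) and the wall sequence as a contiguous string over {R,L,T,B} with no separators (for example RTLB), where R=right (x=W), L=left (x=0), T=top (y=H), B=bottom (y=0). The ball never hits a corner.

Final position: (1,8)
Wall sequence: TLBRT

1. t=3 → T at (3,8); v=(-1,-1)
2. t=3 → L at (0,5); v=(1,-1)
3. t=5 → B at (5,0); v=(1,1)
4. t=2 → R at (7,2); v=(-1,1)
5. t=6 → T at (1,8); v=(-1,-1)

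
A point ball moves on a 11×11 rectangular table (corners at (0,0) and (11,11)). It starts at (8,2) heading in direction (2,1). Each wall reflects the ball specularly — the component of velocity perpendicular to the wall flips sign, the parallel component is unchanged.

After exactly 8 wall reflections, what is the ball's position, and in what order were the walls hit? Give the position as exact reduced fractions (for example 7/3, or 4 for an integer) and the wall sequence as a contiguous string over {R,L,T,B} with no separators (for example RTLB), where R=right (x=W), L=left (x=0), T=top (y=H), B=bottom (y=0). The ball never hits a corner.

Final position: (0,9)
Wall sequence: RLTRLBRL

1. t=3/2 → R at (11,7/2); v=(-2,1)
2. t=11/2 → L at (0,9); v=(2,1)
3. t=2 → T at (4,11); v=(2,-1)
4. t=7/2 → R at (11,15/2); v=(-2,-1)
5. t=11/2 → L at (0,2); v=(2,-1)
6. t=2 → B at (4,0); v=(2,1)
7. t=7/2 → R at (11,7/2); v=(-2,1)
8. t=11/2 → L at (0,9); v=(2,1)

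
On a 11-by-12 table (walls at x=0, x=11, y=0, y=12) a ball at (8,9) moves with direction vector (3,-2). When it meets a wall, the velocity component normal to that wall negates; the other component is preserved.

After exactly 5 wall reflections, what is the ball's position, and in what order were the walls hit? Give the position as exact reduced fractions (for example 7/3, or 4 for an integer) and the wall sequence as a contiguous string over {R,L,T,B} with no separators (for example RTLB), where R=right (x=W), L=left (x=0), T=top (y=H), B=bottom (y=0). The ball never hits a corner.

Final position: (9/2,12)
Wall sequence: RBLRT

1. t=1 → R at (11,7); v=(-3,-2)
2. t=7/2 → B at (1/2,0); v=(-3,2)
3. t=1/6 → L at (0,1/3); v=(3,2)
4. t=11/3 → R at (11,23/3); v=(-3,2)
5. t=13/6 → T at (9/2,12); v=(-3,-2)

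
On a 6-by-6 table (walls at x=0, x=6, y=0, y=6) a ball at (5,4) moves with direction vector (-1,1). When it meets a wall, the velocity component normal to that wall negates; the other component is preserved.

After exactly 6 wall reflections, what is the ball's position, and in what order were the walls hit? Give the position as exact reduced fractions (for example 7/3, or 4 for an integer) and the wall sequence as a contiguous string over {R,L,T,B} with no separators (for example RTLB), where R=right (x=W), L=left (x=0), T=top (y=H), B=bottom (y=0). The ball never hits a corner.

Final position: (0,3)
Wall sequence: TLBRTL

1. t=2 → T at (3,6); v=(-1,-1)
2. t=3 → L at (0,3); v=(1,-1)
3. t=3 → B at (3,0); v=(1,1)
4. t=3 → R at (6,3); v=(-1,1)
5. t=3 → T at (3,6); v=(-1,-1)
6. t=3 → L at (0,3); v=(1,-1)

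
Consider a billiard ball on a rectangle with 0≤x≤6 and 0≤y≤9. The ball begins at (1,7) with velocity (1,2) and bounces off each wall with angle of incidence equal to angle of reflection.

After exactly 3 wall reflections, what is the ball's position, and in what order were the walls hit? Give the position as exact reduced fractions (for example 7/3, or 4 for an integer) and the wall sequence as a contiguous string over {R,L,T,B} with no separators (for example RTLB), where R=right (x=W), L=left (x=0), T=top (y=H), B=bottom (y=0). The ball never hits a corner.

Final position: (11/2,0)
Wall sequence: TRB

1. t=1 → T at (2,9); v=(1,-2)
2. t=4 → R at (6,1); v=(-1,-2)
3. t=1/2 → B at (11/2,0); v=(-1,2)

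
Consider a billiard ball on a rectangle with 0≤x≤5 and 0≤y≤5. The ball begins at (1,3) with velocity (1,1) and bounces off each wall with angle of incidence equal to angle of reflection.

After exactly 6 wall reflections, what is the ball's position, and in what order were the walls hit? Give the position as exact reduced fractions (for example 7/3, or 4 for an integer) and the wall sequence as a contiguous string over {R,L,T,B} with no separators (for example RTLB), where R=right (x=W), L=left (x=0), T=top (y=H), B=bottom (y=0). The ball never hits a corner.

Final position: (5,3)
Wall sequence: TRBLTR

1. t=2 → T at (3,5); v=(1,-1)
2. t=2 → R at (5,3); v=(-1,-1)
3. t=3 → B at (2,0); v=(-1,1)
4. t=2 → L at (0,2); v=(1,1)
5. t=3 → T at (3,5); v=(1,-1)
6. t=2 → R at (5,3); v=(-1,-1)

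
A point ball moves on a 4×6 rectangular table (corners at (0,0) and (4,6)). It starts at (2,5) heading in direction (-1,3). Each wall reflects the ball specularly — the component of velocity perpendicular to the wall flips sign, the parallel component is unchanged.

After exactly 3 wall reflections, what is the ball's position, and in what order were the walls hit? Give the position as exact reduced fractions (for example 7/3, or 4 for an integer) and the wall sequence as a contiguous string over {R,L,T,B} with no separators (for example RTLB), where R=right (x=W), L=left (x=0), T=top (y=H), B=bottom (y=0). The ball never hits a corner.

1. t=1/3 → T at (5/3,6); v=(-1,-3)
2. t=5/3 → L at (0,1); v=(1,-3)
3. t=1/3 → B at (1/3,0); v=(1,3)

Final position: (1/3,0)
Wall sequence: TLB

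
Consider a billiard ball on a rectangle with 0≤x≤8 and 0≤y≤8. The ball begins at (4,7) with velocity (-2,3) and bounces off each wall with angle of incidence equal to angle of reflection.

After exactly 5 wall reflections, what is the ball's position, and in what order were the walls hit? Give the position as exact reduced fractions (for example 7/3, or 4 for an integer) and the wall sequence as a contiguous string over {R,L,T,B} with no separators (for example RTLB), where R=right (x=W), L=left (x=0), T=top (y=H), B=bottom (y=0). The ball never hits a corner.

Final position: (8,7)
Wall sequence: TLBTR

1. t=1/3 → T at (10/3,8); v=(-2,-3)
2. t=5/3 → L at (0,3); v=(2,-3)
3. t=1 → B at (2,0); v=(2,3)
4. t=8/3 → T at (22/3,8); v=(2,-3)
5. t=1/3 → R at (8,7); v=(-2,-3)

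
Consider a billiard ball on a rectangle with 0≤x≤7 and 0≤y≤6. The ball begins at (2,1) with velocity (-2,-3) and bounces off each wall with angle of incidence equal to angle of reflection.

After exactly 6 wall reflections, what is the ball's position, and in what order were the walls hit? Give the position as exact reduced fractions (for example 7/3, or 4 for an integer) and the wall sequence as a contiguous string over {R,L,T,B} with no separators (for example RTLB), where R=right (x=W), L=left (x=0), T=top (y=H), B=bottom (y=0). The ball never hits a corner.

Final position: (10/3,6)
Wall sequence: BLTBRT

1. t=1/3 → B at (4/3,0); v=(-2,3)
2. t=2/3 → L at (0,2); v=(2,3)
3. t=4/3 → T at (8/3,6); v=(2,-3)
4. t=2 → B at (20/3,0); v=(2,3)
5. t=1/6 → R at (7,1/2); v=(-2,3)
6. t=11/6 → T at (10/3,6); v=(-2,-3)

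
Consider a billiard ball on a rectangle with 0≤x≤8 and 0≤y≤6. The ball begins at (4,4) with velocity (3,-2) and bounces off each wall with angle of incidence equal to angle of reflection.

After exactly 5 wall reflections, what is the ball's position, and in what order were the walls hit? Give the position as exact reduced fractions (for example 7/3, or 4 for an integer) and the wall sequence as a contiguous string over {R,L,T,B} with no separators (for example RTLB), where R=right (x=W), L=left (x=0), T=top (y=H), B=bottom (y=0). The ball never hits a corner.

1. t=4/3 → R at (8,4/3); v=(-3,-2)
2. t=2/3 → B at (6,0); v=(-3,2)
3. t=2 → L at (0,4); v=(3,2)
4. t=1 → T at (3,6); v=(3,-2)
5. t=5/3 → R at (8,8/3); v=(-3,-2)

Final position: (8,8/3)
Wall sequence: RBLTR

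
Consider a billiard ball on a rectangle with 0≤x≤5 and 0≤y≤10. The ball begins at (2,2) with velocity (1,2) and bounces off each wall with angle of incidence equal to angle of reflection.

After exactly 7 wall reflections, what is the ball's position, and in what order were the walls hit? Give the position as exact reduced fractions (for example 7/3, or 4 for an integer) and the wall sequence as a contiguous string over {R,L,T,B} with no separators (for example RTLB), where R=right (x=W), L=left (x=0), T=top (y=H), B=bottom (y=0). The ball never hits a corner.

Final position: (0,2)
Wall sequence: RTLBRTL

1. t=3 → R at (5,8); v=(-1,2)
2. t=1 → T at (4,10); v=(-1,-2)
3. t=4 → L at (0,2); v=(1,-2)
4. t=1 → B at (1,0); v=(1,2)
5. t=4 → R at (5,8); v=(-1,2)
6. t=1 → T at (4,10); v=(-1,-2)
7. t=4 → L at (0,2); v=(1,-2)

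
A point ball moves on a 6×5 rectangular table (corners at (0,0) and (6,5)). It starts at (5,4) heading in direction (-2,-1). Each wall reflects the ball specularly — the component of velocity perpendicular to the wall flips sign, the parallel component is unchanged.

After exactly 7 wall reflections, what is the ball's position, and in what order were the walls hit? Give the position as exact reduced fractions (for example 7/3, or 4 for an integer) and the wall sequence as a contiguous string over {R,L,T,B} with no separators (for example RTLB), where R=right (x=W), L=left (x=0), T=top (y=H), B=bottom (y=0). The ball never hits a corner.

1. t=5/2 → L at (0,3/2); v=(2,-1)
2. t=3/2 → B at (3,0); v=(2,1)
3. t=3/2 → R at (6,3/2); v=(-2,1)
4. t=3 → L at (0,9/2); v=(2,1)
5. t=1/2 → T at (1,5); v=(2,-1)
6. t=5/2 → R at (6,5/2); v=(-2,-1)
7. t=5/2 → B at (1,0); v=(-2,1)

Final position: (1,0)
Wall sequence: LBRLTRB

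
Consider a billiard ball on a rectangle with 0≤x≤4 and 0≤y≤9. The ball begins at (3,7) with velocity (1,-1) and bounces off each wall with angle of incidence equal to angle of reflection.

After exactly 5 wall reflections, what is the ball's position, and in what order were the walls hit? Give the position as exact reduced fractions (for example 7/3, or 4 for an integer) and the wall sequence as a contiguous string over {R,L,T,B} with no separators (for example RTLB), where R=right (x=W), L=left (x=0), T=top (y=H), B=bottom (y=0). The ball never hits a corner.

Final position: (0,6)
Wall sequence: RLBRL

1. t=1 → R at (4,6); v=(-1,-1)
2. t=4 → L at (0,2); v=(1,-1)
3. t=2 → B at (2,0); v=(1,1)
4. t=2 → R at (4,2); v=(-1,1)
5. t=4 → L at (0,6); v=(1,1)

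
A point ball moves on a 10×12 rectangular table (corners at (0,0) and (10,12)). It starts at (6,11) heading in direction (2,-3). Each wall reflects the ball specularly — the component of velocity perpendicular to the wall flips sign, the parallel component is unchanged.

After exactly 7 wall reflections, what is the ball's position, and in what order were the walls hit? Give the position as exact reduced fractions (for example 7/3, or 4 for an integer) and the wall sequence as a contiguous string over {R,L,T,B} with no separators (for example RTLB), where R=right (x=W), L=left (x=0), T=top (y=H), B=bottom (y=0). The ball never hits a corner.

Final position: (8/3,12)
Wall sequence: RBLTBRT

1. t=2 → R at (10,5); v=(-2,-3)
2. t=5/3 → B at (20/3,0); v=(-2,3)
3. t=10/3 → L at (0,10); v=(2,3)
4. t=2/3 → T at (4/3,12); v=(2,-3)
5. t=4 → B at (28/3,0); v=(2,3)
6. t=1/3 → R at (10,1); v=(-2,3)
7. t=11/3 → T at (8/3,12); v=(-2,-3)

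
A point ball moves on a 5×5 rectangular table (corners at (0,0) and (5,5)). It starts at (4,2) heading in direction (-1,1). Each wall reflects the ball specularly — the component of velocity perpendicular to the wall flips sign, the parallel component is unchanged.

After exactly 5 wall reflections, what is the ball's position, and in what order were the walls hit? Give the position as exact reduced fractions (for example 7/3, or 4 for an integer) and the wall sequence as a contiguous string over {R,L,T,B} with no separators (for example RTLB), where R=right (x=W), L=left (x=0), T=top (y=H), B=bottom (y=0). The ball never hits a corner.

Final position: (1,5)
Wall sequence: TLBRT

1. t=3 → T at (1,5); v=(-1,-1)
2. t=1 → L at (0,4); v=(1,-1)
3. t=4 → B at (4,0); v=(1,1)
4. t=1 → R at (5,1); v=(-1,1)
5. t=4 → T at (1,5); v=(-1,-1)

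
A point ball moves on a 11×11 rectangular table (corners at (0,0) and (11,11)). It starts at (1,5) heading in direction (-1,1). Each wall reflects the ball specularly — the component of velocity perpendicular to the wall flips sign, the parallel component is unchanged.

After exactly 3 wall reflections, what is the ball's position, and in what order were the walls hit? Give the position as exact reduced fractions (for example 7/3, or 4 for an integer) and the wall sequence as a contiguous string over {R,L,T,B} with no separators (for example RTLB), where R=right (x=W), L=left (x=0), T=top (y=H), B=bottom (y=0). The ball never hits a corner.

1. t=1 → L at (0,6); v=(1,1)
2. t=5 → T at (5,11); v=(1,-1)
3. t=6 → R at (11,5); v=(-1,-1)

Final position: (11,5)
Wall sequence: LTR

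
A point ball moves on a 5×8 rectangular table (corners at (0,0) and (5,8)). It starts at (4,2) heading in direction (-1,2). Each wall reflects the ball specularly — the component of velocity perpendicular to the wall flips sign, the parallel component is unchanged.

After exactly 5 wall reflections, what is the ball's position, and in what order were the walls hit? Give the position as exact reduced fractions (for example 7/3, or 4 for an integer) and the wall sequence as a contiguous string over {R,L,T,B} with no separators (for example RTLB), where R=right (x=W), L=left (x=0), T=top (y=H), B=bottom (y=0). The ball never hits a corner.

Final position: (3,8)
Wall sequence: TLBRT

1. t=3 → T at (1,8); v=(-1,-2)
2. t=1 → L at (0,6); v=(1,-2)
3. t=3 → B at (3,0); v=(1,2)
4. t=2 → R at (5,4); v=(-1,2)
5. t=2 → T at (3,8); v=(-1,-2)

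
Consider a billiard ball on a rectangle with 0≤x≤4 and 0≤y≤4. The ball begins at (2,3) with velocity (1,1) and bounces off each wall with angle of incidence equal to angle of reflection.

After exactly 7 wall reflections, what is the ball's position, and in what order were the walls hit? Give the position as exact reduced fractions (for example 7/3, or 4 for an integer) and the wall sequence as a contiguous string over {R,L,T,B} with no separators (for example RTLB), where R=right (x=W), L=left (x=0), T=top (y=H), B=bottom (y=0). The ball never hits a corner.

1. t=1 → T at (3,4); v=(1,-1)
2. t=1 → R at (4,3); v=(-1,-1)
3. t=3 → B at (1,0); v=(-1,1)
4. t=1 → L at (0,1); v=(1,1)
5. t=3 → T at (3,4); v=(1,-1)
6. t=1 → R at (4,3); v=(-1,-1)
7. t=3 → B at (1,0); v=(-1,1)

Final position: (1,0)
Wall sequence: TRBLTRB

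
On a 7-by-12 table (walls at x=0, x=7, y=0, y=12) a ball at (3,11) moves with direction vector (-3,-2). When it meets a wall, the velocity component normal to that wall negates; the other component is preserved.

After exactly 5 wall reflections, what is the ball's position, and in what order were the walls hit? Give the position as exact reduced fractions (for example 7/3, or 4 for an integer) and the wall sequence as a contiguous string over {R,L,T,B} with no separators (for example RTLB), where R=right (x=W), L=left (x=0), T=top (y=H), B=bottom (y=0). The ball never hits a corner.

Final position: (7,5)
Wall sequence: LRBLR

1. t=1 → L at (0,9); v=(3,-2)
2. t=7/3 → R at (7,13/3); v=(-3,-2)
3. t=13/6 → B at (1/2,0); v=(-3,2)
4. t=1/6 → L at (0,1/3); v=(3,2)
5. t=7/3 → R at (7,5); v=(-3,2)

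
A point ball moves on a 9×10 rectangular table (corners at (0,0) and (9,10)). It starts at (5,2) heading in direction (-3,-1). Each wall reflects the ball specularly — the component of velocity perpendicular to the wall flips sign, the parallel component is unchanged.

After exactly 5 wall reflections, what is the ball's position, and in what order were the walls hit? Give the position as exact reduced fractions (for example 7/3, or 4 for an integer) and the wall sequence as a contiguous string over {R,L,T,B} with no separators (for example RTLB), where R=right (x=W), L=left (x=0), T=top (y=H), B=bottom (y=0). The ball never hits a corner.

1. t=5/3 → L at (0,1/3); v=(3,-1)
2. t=1/3 → B at (1,0); v=(3,1)
3. t=8/3 → R at (9,8/3); v=(-3,1)
4. t=3 → L at (0,17/3); v=(3,1)
5. t=3 → R at (9,26/3); v=(-3,1)

Final position: (9,26/3)
Wall sequence: LBRLR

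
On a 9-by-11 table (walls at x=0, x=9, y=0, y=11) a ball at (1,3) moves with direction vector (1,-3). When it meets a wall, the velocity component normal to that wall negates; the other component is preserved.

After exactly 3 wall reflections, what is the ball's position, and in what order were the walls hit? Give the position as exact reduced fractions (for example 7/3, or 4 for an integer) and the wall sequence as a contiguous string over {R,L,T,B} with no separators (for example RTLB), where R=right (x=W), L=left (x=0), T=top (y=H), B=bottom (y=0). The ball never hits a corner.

Final position: (9,1)
Wall sequence: BTR

1. t=1 → B at (2,0); v=(1,3)
2. t=11/3 → T at (17/3,11); v=(1,-3)
3. t=10/3 → R at (9,1); v=(-1,-3)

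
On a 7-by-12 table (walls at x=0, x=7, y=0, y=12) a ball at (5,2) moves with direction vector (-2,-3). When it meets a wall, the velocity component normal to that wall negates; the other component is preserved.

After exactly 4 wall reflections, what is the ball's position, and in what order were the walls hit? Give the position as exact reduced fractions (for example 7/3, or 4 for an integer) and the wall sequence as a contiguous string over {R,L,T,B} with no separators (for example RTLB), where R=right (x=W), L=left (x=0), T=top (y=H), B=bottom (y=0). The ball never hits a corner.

Final position: (7,8)
Wall sequence: BLTR

1. t=2/3 → B at (11/3,0); v=(-2,3)
2. t=11/6 → L at (0,11/2); v=(2,3)
3. t=13/6 → T at (13/3,12); v=(2,-3)
4. t=4/3 → R at (7,8); v=(-2,-3)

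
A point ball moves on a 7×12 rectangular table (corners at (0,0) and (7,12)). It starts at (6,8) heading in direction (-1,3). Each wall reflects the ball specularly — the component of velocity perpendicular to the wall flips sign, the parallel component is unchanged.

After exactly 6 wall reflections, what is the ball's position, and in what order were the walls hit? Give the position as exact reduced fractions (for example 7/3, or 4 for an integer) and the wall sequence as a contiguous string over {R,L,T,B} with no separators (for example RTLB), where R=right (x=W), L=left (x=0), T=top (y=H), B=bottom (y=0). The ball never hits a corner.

1. t=4/3 → T at (14/3,12); v=(-1,-3)
2. t=4 → B at (2/3,0); v=(-1,3)
3. t=2/3 → L at (0,2); v=(1,3)
4. t=10/3 → T at (10/3,12); v=(1,-3)
5. t=11/3 → R at (7,1); v=(-1,-3)
6. t=1/3 → B at (20/3,0); v=(-1,3)

Final position: (20/3,0)
Wall sequence: TBLTRB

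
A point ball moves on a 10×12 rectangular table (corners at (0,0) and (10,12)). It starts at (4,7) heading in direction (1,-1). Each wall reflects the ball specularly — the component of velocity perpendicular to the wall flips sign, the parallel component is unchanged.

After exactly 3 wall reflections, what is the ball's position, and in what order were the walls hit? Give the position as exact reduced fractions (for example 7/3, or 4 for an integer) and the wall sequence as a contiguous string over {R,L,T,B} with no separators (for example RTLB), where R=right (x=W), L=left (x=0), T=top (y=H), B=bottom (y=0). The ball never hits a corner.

Final position: (0,9)
Wall sequence: RBL

1. t=6 → R at (10,1); v=(-1,-1)
2. t=1 → B at (9,0); v=(-1,1)
3. t=9 → L at (0,9); v=(1,1)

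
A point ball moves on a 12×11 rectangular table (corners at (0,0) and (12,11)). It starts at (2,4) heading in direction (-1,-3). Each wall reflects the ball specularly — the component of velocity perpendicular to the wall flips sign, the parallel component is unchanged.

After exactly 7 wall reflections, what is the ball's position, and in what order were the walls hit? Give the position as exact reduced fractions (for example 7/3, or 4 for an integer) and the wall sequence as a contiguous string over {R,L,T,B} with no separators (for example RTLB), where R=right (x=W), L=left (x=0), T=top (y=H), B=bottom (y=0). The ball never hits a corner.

Final position: (10,0)
Wall sequence: BLTBTRB

1. t=4/3 → B at (2/3,0); v=(-1,3)
2. t=2/3 → L at (0,2); v=(1,3)
3. t=3 → T at (3,11); v=(1,-3)
4. t=11/3 → B at (20/3,0); v=(1,3)
5. t=11/3 → T at (31/3,11); v=(1,-3)
6. t=5/3 → R at (12,6); v=(-1,-3)
7. t=2 → B at (10,0); v=(-1,3)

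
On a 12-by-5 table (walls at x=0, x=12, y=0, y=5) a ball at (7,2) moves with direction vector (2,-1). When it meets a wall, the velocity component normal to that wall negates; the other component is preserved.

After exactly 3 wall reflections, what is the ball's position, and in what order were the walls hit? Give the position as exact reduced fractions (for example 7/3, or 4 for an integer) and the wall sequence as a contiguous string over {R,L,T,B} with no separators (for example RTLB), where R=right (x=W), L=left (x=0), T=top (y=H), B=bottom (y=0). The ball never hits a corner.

Final position: (3,5)
Wall sequence: BRT

1. t=2 → B at (11,0); v=(2,1)
2. t=1/2 → R at (12,1/2); v=(-2,1)
3. t=9/2 → T at (3,5); v=(-2,-1)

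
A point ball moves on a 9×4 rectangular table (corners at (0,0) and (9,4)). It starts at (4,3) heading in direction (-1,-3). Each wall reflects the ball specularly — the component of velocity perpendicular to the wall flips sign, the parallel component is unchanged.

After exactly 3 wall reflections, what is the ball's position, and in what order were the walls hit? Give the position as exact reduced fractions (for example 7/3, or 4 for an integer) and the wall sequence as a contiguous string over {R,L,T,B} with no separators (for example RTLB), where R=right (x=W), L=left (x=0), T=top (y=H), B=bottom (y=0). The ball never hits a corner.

1. t=1 → B at (3,0); v=(-1,3)
2. t=4/3 → T at (5/3,4); v=(-1,-3)
3. t=4/3 → B at (1/3,0); v=(-1,3)

Final position: (1/3,0)
Wall sequence: BTB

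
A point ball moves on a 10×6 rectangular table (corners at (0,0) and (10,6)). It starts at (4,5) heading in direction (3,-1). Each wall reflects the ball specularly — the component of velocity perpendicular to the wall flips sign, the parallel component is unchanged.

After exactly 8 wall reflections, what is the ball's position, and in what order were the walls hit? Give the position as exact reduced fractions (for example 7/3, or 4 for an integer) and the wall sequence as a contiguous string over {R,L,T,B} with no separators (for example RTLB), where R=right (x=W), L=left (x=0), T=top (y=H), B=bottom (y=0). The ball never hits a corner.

1. t=2 → R at (10,3); v=(-3,-1)
2. t=3 → B at (1,0); v=(-3,1)
3. t=1/3 → L at (0,1/3); v=(3,1)
4. t=10/3 → R at (10,11/3); v=(-3,1)
5. t=7/3 → T at (3,6); v=(-3,-1)
6. t=1 → L at (0,5); v=(3,-1)
7. t=10/3 → R at (10,5/3); v=(-3,-1)
8. t=5/3 → B at (5,0); v=(-3,1)

Final position: (5,0)
Wall sequence: RBLRTLRB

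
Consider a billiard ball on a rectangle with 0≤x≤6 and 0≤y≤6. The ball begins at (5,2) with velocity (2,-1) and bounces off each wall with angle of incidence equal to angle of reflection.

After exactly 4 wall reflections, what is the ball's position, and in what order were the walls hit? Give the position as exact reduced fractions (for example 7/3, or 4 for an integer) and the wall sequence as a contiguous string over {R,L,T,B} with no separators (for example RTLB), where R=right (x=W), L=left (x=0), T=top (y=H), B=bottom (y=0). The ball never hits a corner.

Final position: (6,9/2)
Wall sequence: RBLR

1. t=1/2 → R at (6,3/2); v=(-2,-1)
2. t=3/2 → B at (3,0); v=(-2,1)
3. t=3/2 → L at (0,3/2); v=(2,1)
4. t=3 → R at (6,9/2); v=(-2,1)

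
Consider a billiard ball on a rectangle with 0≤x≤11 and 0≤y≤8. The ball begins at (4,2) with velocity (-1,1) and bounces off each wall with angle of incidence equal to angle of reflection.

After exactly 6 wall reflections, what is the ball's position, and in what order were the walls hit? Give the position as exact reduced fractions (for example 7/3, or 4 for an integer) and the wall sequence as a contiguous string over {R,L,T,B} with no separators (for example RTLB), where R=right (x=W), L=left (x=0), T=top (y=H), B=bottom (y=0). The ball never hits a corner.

Final position: (0,4)
Wall sequence: LTBRTL

1. t=4 → L at (0,6); v=(1,1)
2. t=2 → T at (2,8); v=(1,-1)
3. t=8 → B at (10,0); v=(1,1)
4. t=1 → R at (11,1); v=(-1,1)
5. t=7 → T at (4,8); v=(-1,-1)
6. t=4 → L at (0,4); v=(1,-1)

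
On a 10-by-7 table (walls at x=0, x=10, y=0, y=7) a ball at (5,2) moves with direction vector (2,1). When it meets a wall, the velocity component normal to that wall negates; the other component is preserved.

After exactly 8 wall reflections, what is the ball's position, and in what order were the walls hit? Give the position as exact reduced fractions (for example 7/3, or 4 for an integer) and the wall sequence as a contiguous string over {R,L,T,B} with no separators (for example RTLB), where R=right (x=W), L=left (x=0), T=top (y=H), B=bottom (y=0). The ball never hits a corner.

1. t=5/2 → R at (10,9/2); v=(-2,1)
2. t=5/2 → T at (5,7); v=(-2,-1)
3. t=5/2 → L at (0,9/2); v=(2,-1)
4. t=9/2 → B at (9,0); v=(2,1)
5. t=1/2 → R at (10,1/2); v=(-2,1)
6. t=5 → L at (0,11/2); v=(2,1)
7. t=3/2 → T at (3,7); v=(2,-1)
8. t=7/2 → R at (10,7/2); v=(-2,-1)

Final position: (10,7/2)
Wall sequence: RTLBRLTR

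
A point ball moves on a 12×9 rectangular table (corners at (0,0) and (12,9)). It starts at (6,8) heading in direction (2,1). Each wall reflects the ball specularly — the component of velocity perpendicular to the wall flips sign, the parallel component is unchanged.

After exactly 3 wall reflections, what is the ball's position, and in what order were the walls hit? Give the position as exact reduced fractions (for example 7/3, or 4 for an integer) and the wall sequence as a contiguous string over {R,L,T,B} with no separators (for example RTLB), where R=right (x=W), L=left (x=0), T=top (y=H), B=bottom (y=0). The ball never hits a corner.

1. t=1 → T at (8,9); v=(2,-1)
2. t=2 → R at (12,7); v=(-2,-1)
3. t=6 → L at (0,1); v=(2,-1)

Final position: (0,1)
Wall sequence: TRL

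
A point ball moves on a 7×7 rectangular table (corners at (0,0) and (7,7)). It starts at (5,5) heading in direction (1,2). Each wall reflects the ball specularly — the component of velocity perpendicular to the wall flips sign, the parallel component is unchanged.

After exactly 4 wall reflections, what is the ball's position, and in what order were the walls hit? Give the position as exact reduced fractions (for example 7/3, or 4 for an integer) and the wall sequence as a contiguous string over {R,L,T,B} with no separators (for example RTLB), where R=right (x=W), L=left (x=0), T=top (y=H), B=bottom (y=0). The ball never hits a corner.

1. t=1 → T at (6,7); v=(1,-2)
2. t=1 → R at (7,5); v=(-1,-2)
3. t=5/2 → B at (9/2,0); v=(-1,2)
4. t=7/2 → T at (1,7); v=(-1,-2)

Final position: (1,7)
Wall sequence: TRBT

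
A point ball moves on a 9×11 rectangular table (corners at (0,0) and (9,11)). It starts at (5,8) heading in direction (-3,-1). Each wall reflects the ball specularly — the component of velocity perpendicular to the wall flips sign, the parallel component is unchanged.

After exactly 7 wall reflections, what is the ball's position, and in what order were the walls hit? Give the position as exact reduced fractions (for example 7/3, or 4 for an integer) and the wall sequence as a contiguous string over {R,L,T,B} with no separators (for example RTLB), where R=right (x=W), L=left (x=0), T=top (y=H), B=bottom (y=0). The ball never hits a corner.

1. t=5/3 → L at (0,19/3); v=(3,-1)
2. t=3 → R at (9,10/3); v=(-3,-1)
3. t=3 → L at (0,1/3); v=(3,-1)
4. t=1/3 → B at (1,0); v=(3,1)
5. t=8/3 → R at (9,8/3); v=(-3,1)
6. t=3 → L at (0,17/3); v=(3,1)
7. t=3 → R at (9,26/3); v=(-3,1)

Final position: (9,26/3)
Wall sequence: LRLBRLR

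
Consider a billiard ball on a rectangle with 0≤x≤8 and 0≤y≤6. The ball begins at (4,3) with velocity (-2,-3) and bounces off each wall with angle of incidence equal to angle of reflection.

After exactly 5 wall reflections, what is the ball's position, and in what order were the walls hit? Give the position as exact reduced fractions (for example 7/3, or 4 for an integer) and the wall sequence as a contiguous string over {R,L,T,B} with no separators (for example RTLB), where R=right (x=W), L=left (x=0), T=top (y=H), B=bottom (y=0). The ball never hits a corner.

Final position: (8,3)
Wall sequence: BLTBR

1. t=1 → B at (2,0); v=(-2,3)
2. t=1 → L at (0,3); v=(2,3)
3. t=1 → T at (2,6); v=(2,-3)
4. t=2 → B at (6,0); v=(2,3)
5. t=1 → R at (8,3); v=(-2,3)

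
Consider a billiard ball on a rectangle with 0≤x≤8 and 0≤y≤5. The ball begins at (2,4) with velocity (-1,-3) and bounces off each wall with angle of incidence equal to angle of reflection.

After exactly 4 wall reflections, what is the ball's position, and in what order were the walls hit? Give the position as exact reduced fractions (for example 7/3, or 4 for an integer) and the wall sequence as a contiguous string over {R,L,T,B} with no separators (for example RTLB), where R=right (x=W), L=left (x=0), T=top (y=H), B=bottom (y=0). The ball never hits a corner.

Final position: (8/3,0)
Wall sequence: BLTB

1. t=4/3 → B at (2/3,0); v=(-1,3)
2. t=2/3 → L at (0,2); v=(1,3)
3. t=1 → T at (1,5); v=(1,-3)
4. t=5/3 → B at (8/3,0); v=(1,3)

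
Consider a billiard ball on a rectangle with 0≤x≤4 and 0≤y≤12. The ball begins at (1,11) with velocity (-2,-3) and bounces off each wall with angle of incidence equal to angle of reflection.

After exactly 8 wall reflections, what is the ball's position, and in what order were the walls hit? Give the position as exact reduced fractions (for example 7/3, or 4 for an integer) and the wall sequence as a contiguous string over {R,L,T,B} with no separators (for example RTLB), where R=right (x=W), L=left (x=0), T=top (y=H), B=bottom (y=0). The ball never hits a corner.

Final position: (4,7/2)
Wall sequence: LRBLRTLR

1. t=1/2 → L at (0,19/2); v=(2,-3)
2. t=2 → R at (4,7/2); v=(-2,-3)
3. t=7/6 → B at (5/3,0); v=(-2,3)
4. t=5/6 → L at (0,5/2); v=(2,3)
5. t=2 → R at (4,17/2); v=(-2,3)
6. t=7/6 → T at (5/3,12); v=(-2,-3)
7. t=5/6 → L at (0,19/2); v=(2,-3)
8. t=2 → R at (4,7/2); v=(-2,-3)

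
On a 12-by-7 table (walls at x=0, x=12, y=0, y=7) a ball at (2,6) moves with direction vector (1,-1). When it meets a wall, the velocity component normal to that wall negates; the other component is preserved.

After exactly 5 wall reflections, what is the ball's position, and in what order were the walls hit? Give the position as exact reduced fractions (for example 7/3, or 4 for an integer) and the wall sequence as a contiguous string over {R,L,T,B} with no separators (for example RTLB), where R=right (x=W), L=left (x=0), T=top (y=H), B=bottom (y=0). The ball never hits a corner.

Final position: (0,2)
Wall sequence: BRTBL

1. t=6 → B at (8,0); v=(1,1)
2. t=4 → R at (12,4); v=(-1,1)
3. t=3 → T at (9,7); v=(-1,-1)
4. t=7 → B at (2,0); v=(-1,1)
5. t=2 → L at (0,2); v=(1,1)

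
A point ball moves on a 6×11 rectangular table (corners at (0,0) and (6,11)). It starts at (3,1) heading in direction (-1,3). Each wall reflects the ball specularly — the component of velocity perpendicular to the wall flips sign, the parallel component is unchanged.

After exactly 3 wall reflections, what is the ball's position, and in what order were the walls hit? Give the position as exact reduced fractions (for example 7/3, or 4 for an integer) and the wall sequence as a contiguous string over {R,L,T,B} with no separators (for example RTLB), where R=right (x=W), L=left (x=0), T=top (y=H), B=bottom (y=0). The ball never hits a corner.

1. t=3 → L at (0,10); v=(1,3)
2. t=1/3 → T at (1/3,11); v=(1,-3)
3. t=11/3 → B at (4,0); v=(1,3)

Final position: (4,0)
Wall sequence: LTB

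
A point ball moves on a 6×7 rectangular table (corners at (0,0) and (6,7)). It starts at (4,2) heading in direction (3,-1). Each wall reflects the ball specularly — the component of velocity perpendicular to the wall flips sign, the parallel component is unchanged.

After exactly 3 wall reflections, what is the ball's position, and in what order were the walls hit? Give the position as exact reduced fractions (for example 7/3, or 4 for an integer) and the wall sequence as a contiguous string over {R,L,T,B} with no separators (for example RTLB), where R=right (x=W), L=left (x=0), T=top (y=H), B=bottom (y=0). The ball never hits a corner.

Final position: (0,2/3)
Wall sequence: RBL

1. t=2/3 → R at (6,4/3); v=(-3,-1)
2. t=4/3 → B at (2,0); v=(-3,1)
3. t=2/3 → L at (0,2/3); v=(3,1)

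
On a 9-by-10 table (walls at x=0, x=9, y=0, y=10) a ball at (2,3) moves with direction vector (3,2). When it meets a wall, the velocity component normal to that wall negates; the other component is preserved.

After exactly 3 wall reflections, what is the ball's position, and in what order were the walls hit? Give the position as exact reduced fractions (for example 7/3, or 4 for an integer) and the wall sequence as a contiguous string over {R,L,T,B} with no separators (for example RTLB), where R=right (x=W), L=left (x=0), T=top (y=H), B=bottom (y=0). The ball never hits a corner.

Final position: (0,19/3)
Wall sequence: RTL

1. t=7/3 → R at (9,23/3); v=(-3,2)
2. t=7/6 → T at (11/2,10); v=(-3,-2)
3. t=11/6 → L at (0,19/3); v=(3,-2)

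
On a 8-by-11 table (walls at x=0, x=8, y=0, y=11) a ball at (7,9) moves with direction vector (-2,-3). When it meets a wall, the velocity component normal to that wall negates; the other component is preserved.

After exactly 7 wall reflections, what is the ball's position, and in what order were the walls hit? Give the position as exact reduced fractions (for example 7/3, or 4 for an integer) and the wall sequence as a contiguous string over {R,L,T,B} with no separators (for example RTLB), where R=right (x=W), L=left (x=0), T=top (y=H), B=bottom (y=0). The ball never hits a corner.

1. t=3 → B at (1,0); v=(-2,3)
2. t=1/2 → L at (0,3/2); v=(2,3)
3. t=19/6 → T at (19/3,11); v=(2,-3)
4. t=5/6 → R at (8,17/2); v=(-2,-3)
5. t=17/6 → B at (7/3,0); v=(-2,3)
6. t=7/6 → L at (0,7/2); v=(2,3)
7. t=5/2 → T at (5,11); v=(2,-3)

Final position: (5,11)
Wall sequence: BLTRBLT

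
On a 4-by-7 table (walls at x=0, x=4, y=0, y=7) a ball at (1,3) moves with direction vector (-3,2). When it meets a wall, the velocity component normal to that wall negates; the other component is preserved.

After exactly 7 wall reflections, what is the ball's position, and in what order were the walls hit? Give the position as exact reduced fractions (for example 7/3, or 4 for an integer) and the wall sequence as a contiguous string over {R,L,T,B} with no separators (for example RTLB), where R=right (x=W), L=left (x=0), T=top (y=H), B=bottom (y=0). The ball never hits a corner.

Final position: (0,1/3)
Wall sequence: LRTLRBL

1. t=1/3 → L at (0,11/3); v=(3,2)
2. t=4/3 → R at (4,19/3); v=(-3,2)
3. t=1/3 → T at (3,7); v=(-3,-2)
4. t=1 → L at (0,5); v=(3,-2)
5. t=4/3 → R at (4,7/3); v=(-3,-2)
6. t=7/6 → B at (1/2,0); v=(-3,2)
7. t=1/6 → L at (0,1/3); v=(3,2)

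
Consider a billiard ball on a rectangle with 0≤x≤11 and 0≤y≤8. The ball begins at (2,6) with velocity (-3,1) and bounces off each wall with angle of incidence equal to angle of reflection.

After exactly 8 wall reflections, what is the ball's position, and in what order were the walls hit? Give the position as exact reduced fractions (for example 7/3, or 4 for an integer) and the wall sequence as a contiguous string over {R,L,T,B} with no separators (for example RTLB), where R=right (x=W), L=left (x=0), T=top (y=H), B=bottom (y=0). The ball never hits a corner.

Final position: (8,8)
Wall sequence: LTRLBRLT

1. t=2/3 → L at (0,20/3); v=(3,1)
2. t=4/3 → T at (4,8); v=(3,-1)
3. t=7/3 → R at (11,17/3); v=(-3,-1)
4. t=11/3 → L at (0,2); v=(3,-1)
5. t=2 → B at (6,0); v=(3,1)
6. t=5/3 → R at (11,5/3); v=(-3,1)
7. t=11/3 → L at (0,16/3); v=(3,1)
8. t=8/3 → T at (8,8); v=(3,-1)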